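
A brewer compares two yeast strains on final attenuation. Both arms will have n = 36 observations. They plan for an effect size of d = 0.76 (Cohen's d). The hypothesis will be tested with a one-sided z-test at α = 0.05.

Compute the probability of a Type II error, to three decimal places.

β ≈ 0.057

Noncentrality parameter: δ = d·√(n/2) = 0.76 × √(36/2) = 3.2244
One-sided α = 0.05 → critical value z_{0.05} = 1.645.
Power = Φ(δ − 1.645) = Φ(1.580) = 0.9429.
Type II error: β = 1 − power = 1 − 0.9429 = 0.0571.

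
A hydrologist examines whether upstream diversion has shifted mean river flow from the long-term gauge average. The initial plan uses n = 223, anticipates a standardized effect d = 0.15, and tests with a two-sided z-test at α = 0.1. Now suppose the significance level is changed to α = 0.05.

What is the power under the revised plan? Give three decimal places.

Power ≈ 0.610

δ = d·√n = 0.15 × √223 = 2.2400 (unchanged). New critical value: z_{0.025} = 1.960.
Revised power = Φ(δ − 1.960) + Φ(−δ − 1.960) = Φ(0.280) + Φ(-4.200) = 0.6103 + 0.0000 = 0.6103.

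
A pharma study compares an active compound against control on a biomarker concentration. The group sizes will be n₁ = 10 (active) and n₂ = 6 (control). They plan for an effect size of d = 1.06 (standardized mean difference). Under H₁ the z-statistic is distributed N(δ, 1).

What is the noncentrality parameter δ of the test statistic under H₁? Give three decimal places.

δ ≈ 2.053

The noncentrality parameter scales effect size by the design's sample-size factor: δ = d / √(1/n₁ + 1/n₂) = 1.06 / √(1/10 + 1/6) = 2.0527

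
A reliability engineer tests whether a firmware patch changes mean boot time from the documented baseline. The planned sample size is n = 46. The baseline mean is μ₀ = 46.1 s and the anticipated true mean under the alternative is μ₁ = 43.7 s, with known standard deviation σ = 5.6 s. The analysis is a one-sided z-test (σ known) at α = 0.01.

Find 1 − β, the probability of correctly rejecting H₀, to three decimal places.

Power ≈ 0.719

Standardized effect: d = |μ₁ − μ₀| / σ = |43.7 − 46.1| / 5.6 = 0.4286
Noncentrality parameter: δ = d·√n = 0.4286 × √46 = 2.9067
Critical value for a one-sided test at α = 0.01: z_α = 2.326.
Power = P(Z > 2.326 − δ) = Φ(0.580) = 0.7192.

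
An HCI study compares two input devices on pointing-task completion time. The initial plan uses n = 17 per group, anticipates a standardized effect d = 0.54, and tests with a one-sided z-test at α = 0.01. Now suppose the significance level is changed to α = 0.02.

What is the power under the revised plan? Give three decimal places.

Power ≈ 0.316

δ = d·√(n/2) = 0.54 × √(17/2) = 1.5744 (unchanged). New critical value: z_{0.02} = 2.054.
Revised power = P(Z > 2.054 − δ) = Φ(-0.479) = 0.3158.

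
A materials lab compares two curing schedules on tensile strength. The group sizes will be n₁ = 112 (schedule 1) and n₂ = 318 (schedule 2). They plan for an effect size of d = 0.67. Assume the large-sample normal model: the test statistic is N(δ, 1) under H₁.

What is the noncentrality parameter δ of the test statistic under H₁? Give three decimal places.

δ = d / √(1/n₁ + 1/n₂) = 0.67 / √(1/112 + 1/318) = 6.0977

δ ≈ 6.098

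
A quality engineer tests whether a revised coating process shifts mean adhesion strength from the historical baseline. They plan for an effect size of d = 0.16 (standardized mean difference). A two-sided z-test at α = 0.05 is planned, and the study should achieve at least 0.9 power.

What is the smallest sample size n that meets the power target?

Set Φ(δ − 1.960) = 0.9; then δ − 1.960 = Φ⁻¹(0.9) = 1.282, giving δ = 3.242.
(The Φ(−δ − z_{α/2}) term is vanishingly small for δ > 0 and is dropped in the standard sample-size formula.)
δ = d·√n ⇒ n = (δ/d)² = (3.242 / 0.16)² = 410.45.
Rounding up, n = 411.

n = 411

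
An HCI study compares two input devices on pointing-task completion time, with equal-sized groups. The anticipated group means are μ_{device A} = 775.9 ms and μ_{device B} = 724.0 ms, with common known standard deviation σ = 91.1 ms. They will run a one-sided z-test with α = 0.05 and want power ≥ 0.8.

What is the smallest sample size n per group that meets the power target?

Standardized effect: d = |μ_{device A} − μ_{device B}| / σ = |775.9 − 724.0| / 91.1 = 0.5697
For power 0.8 need Φ(δ − z_{0.05}) = 0.8, so δ = z_{0.05} + z_{0.20} = 1.645 + 0.842 = 2.486.
δ = d·√(n/2) ⇒ n = 2(δ/d)² = 2 × (2.486 / 0.5697)² = 38.10.
Rounding up, n = 39 per group.

n = 39 per group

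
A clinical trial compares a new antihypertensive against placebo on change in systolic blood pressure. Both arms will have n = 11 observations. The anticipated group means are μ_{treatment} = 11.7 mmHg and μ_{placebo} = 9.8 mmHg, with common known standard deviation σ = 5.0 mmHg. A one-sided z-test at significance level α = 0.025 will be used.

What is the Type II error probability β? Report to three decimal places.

Standardized effect: d = |μ_{treatment} − μ_{placebo}| / σ = |11.7 − 9.8| / 5.0 = 0.3800
Noncentrality parameter: λ = d·√(n/2) = 0.3800 × √(11/2) = 0.8912
Critical value for a one-sided test at α = 0.025: z_α = 1.960.
Power = Φ(λ − 1.960) = Φ(-1.069) = 0.1426.
Type II error: β = 1 − power = 1 − 0.1426 = 0.8574.

β ≈ 0.857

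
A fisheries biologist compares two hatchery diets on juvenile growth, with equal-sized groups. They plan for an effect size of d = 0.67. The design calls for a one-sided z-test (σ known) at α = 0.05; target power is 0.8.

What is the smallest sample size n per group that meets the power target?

n = 28 per group

Set Φ(δ − 1.645) = 0.8; then δ − 1.645 = Φ⁻¹(0.8) = 0.842, giving δ = 2.486.
δ = d·√(n/2) ⇒ n = 2(δ/d)² = 2 × (2.486 / 0.67)² = 27.55.
Rounding up, n = 28 per group.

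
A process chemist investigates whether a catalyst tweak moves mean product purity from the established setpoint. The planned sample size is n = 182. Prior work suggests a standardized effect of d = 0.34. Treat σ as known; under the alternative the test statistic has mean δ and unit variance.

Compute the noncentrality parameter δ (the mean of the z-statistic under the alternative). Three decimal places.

δ = d·√n = 0.34 × √182 = 4.5869

δ ≈ 4.587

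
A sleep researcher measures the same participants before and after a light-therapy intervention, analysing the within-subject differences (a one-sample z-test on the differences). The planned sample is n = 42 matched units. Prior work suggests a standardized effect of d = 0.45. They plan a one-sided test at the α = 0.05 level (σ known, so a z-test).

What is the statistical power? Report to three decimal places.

Power ≈ 0.898

Noncentrality parameter: δ = d·√n = 0.45 × √42 = 2.9163
One-sided α = 0.05 → critical value z_{0.05} = 1.645.
Power = Φ(δ − 1.645) = Φ(1.271) = 0.8982.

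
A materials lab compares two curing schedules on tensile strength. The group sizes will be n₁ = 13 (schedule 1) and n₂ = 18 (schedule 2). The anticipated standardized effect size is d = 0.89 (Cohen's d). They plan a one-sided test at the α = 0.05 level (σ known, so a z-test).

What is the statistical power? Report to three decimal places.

Power ≈ 0.788

Noncentrality parameter: δ = d / √(1/n₁ + 1/n₂) = 0.89 / √(1/13 + 1/18) = 2.4452
One-sided α = 0.05 → critical value z_{0.05} = 1.645.
Power = P(Z > 1.645 − δ) = Φ(0.800) = 0.7882.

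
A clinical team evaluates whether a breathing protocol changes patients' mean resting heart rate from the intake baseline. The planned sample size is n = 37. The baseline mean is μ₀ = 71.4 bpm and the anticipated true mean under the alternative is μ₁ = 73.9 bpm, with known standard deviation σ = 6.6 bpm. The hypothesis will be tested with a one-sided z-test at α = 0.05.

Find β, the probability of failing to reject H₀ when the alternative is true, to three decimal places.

β ≈ 0.255

Standardized effect: d = |μ₁ − μ₀| / σ = |73.9 − 71.4| / 6.6 = 0.3788
Noncentrality parameter: δ = d·√n = 0.3788 × √37 = 2.3041
Critical value for a one-sided test at α = 0.05: z_α = 1.645.
Power = Φ(δ − 1.645) = Φ(0.659) = 0.7451.
Type II error: β = 1 − power = 1 − 0.7451 = 0.2549.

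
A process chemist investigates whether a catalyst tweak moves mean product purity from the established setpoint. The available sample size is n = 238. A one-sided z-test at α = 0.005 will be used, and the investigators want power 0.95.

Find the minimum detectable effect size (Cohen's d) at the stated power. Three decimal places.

Required noncentrality: δ = z_{0.005} + z_{0.05} = 2.576 + 1.645 = 4.221.
δ = d·√n ⇒ d = δ/√n = 4.221/√238 = 0.2736.

d ≈ 0.274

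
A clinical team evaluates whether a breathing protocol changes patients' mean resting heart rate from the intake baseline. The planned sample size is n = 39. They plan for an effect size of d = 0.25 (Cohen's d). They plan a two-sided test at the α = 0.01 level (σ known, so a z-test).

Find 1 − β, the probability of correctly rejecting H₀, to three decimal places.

Noncentrality parameter: δ = d·√n = 0.25 × √39 = 1.5612
Critical value for a two-sided test at α = 0.01: z_{α/2} = 2.576.
Power = Φ(δ − 2.576) + Φ(−δ − 2.576) = Φ(-1.015) + Φ(-4.137) = 0.1552 + 0.0000 = 0.1552.

Power ≈ 0.155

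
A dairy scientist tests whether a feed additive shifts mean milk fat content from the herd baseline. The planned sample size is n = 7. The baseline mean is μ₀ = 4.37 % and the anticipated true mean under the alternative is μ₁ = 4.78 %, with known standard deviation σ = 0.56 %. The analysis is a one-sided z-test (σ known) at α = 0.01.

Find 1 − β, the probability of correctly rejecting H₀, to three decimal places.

Power ≈ 0.349

Standardized effect: d = |μ₁ − μ₀| / σ = |4.78 − 4.37| / 0.56 = 0.7321
Noncentrality parameter: δ = d·√n = 0.7321 × √7 = 1.9371
One-sided α = 0.01 → critical value z_{0.01} = 2.326.
Power = P(Z > 2.326 − δ) = Φ(-0.389) = 0.3485.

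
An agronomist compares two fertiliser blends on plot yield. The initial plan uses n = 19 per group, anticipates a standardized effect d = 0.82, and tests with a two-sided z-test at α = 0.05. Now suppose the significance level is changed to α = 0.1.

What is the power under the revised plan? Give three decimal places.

Power ≈ 0.811

δ = d·√(n/2) = 0.82 × √(19/2) = 2.5274 (unchanged). New critical value: z_{0.05} = 1.645.
Revised power = Φ(δ − 1.645) + Φ(−δ − 1.645) = Φ(0.883) + Φ(-4.172) = 0.8113 + 0.0000 = 0.8113.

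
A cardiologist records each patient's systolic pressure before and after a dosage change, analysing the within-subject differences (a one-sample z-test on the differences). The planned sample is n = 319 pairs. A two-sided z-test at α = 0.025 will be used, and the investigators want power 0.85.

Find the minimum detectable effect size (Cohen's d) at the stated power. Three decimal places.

d ≈ 0.184

Required noncentrality: δ = z_{0.0125} + z_{0.15} = 2.241 + 1.036 = 3.278.
(The second rejection-region term Φ(−δ − z_{α/2}) is negligible and dropped.)
δ = d·√n ⇒ d = δ/√n = 3.278/√319 = 0.1835.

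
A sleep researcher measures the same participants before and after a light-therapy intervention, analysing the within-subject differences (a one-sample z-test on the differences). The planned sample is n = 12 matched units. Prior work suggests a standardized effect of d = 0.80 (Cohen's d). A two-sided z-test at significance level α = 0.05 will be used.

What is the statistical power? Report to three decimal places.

Power ≈ 0.791

Noncentrality parameter: δ = d·√n = 0.80 × √12 = 2.7713
Critical value for a two-sided test at α = 0.05: z_{α/2} = 1.960.
Power = Φ(δ − 1.960) + Φ(−δ − 1.960) = Φ(0.811) + Φ(-4.731) = 0.7914 + 0.0000 = 0.7914.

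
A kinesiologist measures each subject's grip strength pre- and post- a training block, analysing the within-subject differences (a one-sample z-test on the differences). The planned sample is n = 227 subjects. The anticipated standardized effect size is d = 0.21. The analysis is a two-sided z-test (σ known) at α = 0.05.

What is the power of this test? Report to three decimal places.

Power ≈ 0.886

Noncentrality parameter: δ = d·√n = 0.21 × √227 = 3.1640
Critical value for a two-sided test at α = 0.05: z_{α/2} = 1.960.
Power = Φ(δ − 1.960) + Φ(−δ − 1.960) = Φ(1.204) + Φ(-5.124) = 0.8857 + 0.0000 = 0.8857.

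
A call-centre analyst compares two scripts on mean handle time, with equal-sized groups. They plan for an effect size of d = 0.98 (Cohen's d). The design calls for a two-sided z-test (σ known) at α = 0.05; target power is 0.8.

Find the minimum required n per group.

Set Φ(δ − 1.960) = 0.8; then δ − 1.960 = Φ⁻¹(0.8) = 0.842, giving δ = 2.802.
(For δ > 0 the lower-tail rejection region contributes negligibly to power, so the one-term inversion is standard.)
δ = d·√(n/2) ⇒ n = 2(δ/d)² = 2 × (2.802 / 0.98)² = 16.35.
Round up to the next whole unit.

n = 17 per group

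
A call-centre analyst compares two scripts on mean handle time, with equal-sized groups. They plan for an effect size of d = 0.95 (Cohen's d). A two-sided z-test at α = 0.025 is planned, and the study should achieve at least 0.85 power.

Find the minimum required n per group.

Set Φ(δ − 2.241) = 0.85; then δ − 2.241 = Φ⁻¹(0.85) = 1.036, giving δ = 3.278.
(Ignoring the negligible lower-tail rejection probability gives the usual closed-form inversion.)
δ = d·√(n/2) ⇒ n = 2(δ/d)² = 2 × (3.278 / 0.95)² = 23.81.
Round up to the next whole unit.

n = 24 per group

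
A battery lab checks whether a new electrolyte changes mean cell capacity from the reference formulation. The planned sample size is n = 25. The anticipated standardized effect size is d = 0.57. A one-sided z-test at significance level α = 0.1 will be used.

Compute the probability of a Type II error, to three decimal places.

β ≈ 0.058

Noncentrality parameter: λ = d·√n = 0.57 × √25 = 2.8500
One-sided α = 0.1 → critical value z_{0.1} = 1.282.
Power = P(Z > 1.282 − λ) = Φ(1.568) = 0.9416.
Type II error: β = 1 − power = 1 − 0.9416 = 0.0584.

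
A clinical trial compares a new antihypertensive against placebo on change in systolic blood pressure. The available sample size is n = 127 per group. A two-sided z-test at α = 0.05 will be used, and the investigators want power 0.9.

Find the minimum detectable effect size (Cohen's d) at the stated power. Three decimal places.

Need Φ(δ − 1.960) = 0.9, so δ = 1.960 + 1.282 = 3.242.
(The second rejection-region term Φ(−δ − z_{α/2}) is negligible and dropped.)
δ = d·√(n/2) ⇒ d = δ/√(n/2) = 3.242/√(127/2) = 0.4068.

d ≈ 0.407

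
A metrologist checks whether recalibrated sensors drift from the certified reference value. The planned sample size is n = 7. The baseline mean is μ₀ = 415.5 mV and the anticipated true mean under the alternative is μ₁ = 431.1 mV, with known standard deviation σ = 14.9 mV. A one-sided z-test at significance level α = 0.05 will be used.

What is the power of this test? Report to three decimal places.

Power ≈ 0.870

Standardized effect: d = |μ₁ − μ₀| / σ = |431.1 − 415.5| / 14.9 = 1.0470
Noncentrality parameter: δ = d·√n = 1.0470 × √7 = 2.7700
One-sided α = 0.05 → critical value z_{0.05} = 1.645.
Power = P(Z > 1.645 − δ) = Φ(1.125) = 0.8697.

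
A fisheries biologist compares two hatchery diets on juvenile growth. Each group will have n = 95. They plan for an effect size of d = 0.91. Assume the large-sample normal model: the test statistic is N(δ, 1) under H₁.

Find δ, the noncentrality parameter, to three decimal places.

δ ≈ 6.272

δ = d·√(n/2) = 0.91 × √(95/2) = 6.2717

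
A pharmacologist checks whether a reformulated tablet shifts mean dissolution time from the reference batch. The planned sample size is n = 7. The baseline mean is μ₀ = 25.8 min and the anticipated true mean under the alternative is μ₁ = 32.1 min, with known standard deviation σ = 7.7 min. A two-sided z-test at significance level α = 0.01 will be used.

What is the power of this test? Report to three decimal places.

Standardized effect: d = |μ₁ − μ₀| / σ = |32.1 − 25.8| / 7.7 = 0.8182
Noncentrality parameter: δ = d·√n = 0.8182 × √7 = 2.1647
Critical value for a two-sided test at α = 0.01: z_{α/2} = 2.576.
Power = Φ(δ − 2.576) + Φ(−δ − 2.576) = Φ(-0.411) + Φ(-4.741) = 0.3405 + 0.0000 = 0.3405.

Power ≈ 0.340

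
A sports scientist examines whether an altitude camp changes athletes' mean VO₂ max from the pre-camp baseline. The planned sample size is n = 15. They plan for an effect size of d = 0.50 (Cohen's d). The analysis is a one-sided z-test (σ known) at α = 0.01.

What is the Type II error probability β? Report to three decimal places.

β ≈ 0.652

Noncentrality parameter: δ = d·√n = 0.50 × √15 = 1.9365
Critical value for a one-sided test at α = 0.01: z_α = 2.326.
Power = P(Z > 2.326 − δ) = Φ(-0.390) = 0.3483.
Type II error: β = 1 − power = 1 − 0.3483 = 0.6517.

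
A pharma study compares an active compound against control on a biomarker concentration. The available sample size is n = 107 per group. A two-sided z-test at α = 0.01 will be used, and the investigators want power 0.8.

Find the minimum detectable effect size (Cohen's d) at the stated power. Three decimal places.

Required noncentrality: δ = z_{0.005} + z_{0.20} = 2.576 + 0.842 = 3.417.
(Lower-tail contribution to power is negligible for δ > 0.)
δ = d·√(n/2) ⇒ d = δ/√(n/2) = 3.417/√(107/2) = 0.4672.

d ≈ 0.467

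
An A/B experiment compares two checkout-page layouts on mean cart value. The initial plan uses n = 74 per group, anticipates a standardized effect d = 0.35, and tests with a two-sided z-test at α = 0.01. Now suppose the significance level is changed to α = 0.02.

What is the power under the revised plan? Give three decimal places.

δ = d·√(n/2) = 0.35 × √(74/2) = 2.1290 (unchanged). New critical value: z_{0.01} = 2.326.
Revised power = Φ(δ − 2.326) + Φ(−δ − 2.326) = Φ(-0.197) + Φ(-4.455) = 0.4218 + 0.0000 = 0.4218.

Power ≈ 0.422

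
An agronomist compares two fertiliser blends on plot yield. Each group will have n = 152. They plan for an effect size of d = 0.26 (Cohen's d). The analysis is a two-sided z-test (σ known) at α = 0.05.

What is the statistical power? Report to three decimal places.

Noncentrality parameter: δ = d·√(n/2) = 0.26 × √(152/2) = 2.2666
Critical value for a two-sided test at α = 0.05: z_{α/2} = 1.960.
Power = Φ(δ − 1.960) + Φ(−δ − 1.960) = Φ(0.307) + Φ(-4.227) = 0.6205 + 0.0000 = 0.6205.

Power ≈ 0.620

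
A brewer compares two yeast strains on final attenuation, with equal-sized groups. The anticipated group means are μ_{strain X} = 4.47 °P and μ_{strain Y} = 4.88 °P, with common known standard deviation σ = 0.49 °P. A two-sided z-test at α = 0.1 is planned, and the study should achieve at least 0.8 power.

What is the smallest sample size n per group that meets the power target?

n = 18 per group

Standardized effect: d = |μ_{strain X} − μ_{strain Y}| / σ = |4.47 − 4.88| / 0.49 = 0.8367
Set Φ(δ − 1.645) = 0.8; then δ − 1.645 = Φ⁻¹(0.8) = 0.842, giving δ = 2.486.
(For δ > 0 the lower-tail rejection region contributes negligibly to power, so the one-term inversion is standard.)
δ = d·√(n/2) ⇒ n = 2(δ/d)² = 2 × (2.486 / 0.8367)² = 17.66.
Round up to the next whole unit.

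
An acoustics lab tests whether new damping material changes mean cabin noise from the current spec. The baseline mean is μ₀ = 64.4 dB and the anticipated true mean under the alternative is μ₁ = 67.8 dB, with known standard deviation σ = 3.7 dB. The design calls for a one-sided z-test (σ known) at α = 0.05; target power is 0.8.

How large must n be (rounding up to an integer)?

n = 8

Standardized effect: d = |μ₁ − μ₀| / σ = |67.8 − 64.4| / 3.7 = 0.9189
Set Φ(δ − 1.645) = 0.8; then δ − 1.645 = Φ⁻¹(0.8) = 0.842, giving δ = 2.486.
δ = d·√n ⇒ n = (δ/d)² = (2.486 / 0.9189)² = 7.32.
Round up to the next whole unit.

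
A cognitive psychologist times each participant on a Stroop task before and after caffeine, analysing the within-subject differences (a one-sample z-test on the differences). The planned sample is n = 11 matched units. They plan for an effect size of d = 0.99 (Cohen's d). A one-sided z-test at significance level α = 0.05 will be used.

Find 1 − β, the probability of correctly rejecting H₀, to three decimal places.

Power ≈ 0.949

Noncentrality parameter: δ = d·√n = 0.99 × √11 = 3.2835
One-sided α = 0.05 → critical value z_{0.05} = 1.645.
Power = Φ(δ − 1.645) = Φ(1.639) = 0.9494.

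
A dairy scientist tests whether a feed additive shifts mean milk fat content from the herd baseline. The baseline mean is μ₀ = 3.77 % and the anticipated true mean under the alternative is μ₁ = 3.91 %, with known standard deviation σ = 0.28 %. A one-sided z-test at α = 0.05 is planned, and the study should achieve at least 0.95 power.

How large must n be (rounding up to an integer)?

n = 44

Standardized effect: d = |μ₁ − μ₀| / σ = |3.91 − 3.77| / 0.28 = 0.5000
Set Φ(δ − 1.645) = 0.95; then δ − 1.645 = Φ⁻¹(0.95) = 1.645, giving δ = 3.290.
δ = d·√n ⇒ n = (δ/d)² = (3.290 / 0.5000)² = 43.29.
Round up to the next whole unit.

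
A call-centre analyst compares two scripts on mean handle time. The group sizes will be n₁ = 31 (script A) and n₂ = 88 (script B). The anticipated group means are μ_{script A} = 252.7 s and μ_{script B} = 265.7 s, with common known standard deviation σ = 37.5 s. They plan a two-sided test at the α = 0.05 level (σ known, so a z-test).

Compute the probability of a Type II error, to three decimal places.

Standardized effect: d = |μ_{script A} − μ_{script B}| / σ = |252.7 − 265.7| / 37.5 = 0.3467
Noncentrality parameter: δ = d / √(1/n₁ + 1/n₂) = 0.3467 / √(1/31 + 1/88) = 1.6598
Two-sided α = 0.05 → critical value z_{0.025} = 1.960.
Power = Φ(δ − 1.960) + Φ(−δ − 1.960) = Φ(-0.300) + Φ(-3.620) = 0.3820 + 0.0001 = 0.3822.
Type II error: β = 1 − power = 1 − 0.3822 = 0.6178.

β ≈ 0.618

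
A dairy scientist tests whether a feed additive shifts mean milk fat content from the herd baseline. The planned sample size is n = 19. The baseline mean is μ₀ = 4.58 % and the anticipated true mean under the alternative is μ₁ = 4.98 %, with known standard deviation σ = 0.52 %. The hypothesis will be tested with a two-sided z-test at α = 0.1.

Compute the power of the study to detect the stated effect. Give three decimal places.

Standardized effect: d = |μ₁ − μ₀| / σ = |4.98 − 4.58| / 0.52 = 0.7692
Noncentrality parameter: δ = d·√n = 0.7692 × √19 = 3.3530
Critical value for a two-sided test at α = 0.1: z_{α/2} = 1.645.
Power = Φ(δ − 1.645) + Φ(−δ − 1.645) = Φ(1.708) + Φ(-4.998) = 0.9562 + 0.0000 = 0.9562.

Power ≈ 0.956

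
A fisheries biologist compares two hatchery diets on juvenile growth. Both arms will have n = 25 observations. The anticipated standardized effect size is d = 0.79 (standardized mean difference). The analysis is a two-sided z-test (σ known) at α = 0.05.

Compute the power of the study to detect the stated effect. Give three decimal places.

Power ≈ 0.798

Noncentrality parameter: δ = d·√(n/2) = 0.79 × √(25/2) = 2.7931
Two-sided α = 0.05 → critical value z_{0.025} = 1.960.
Power = Φ(δ − 1.960) + Φ(−δ − 1.960) = Φ(0.833) + Φ(-4.753) = 0.7976 + 0.0000 = 0.7976.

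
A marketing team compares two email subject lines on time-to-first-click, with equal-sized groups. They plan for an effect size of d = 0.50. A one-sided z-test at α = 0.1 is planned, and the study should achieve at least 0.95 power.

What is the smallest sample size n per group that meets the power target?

n = 69 per group

For power 0.95 need Φ(δ − z_{0.1}) = 0.95, so δ = z_{0.1} + z_{0.05} = 1.282 + 1.645 = 2.926.
δ = d·√(n/2) ⇒ n = 2(δ/d)² = 2 × (2.926 / 0.50)² = 68.51.
Round up to the next whole unit.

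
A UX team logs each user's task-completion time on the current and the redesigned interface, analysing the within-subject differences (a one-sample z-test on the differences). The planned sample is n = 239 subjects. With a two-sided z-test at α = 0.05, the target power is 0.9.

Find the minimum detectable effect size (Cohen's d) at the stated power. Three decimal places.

d ≈ 0.210

Required noncentrality: δ = z_{0.025} + z_{0.10} = 1.960 + 1.282 = 3.242.
(The second rejection-region term Φ(−δ − z_{α/2}) is negligible and dropped.)
δ = d·√n ⇒ d = δ/√n = 3.242/√239 = 0.2097.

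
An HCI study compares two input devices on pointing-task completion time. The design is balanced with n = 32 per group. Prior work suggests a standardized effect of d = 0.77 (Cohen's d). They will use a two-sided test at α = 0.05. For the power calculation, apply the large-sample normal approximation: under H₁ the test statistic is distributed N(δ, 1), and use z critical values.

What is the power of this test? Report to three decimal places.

Power ≈ 0.869

Noncentrality parameter: δ = d·√(n/2) = 0.77 × √(32/2) = 3.0800
Critical value for a two-sided test at α = 0.05: z_{α/2} = 1.960.
Power = Φ(δ − 1.960) + Φ(−δ − 1.960) = Φ(1.120) + Φ(-5.040) = 0.8687 + 0.0000 = 0.8687.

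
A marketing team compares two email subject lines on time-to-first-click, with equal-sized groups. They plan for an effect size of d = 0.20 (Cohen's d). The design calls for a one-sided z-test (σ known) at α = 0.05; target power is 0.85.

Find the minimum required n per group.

For power 0.85 need Φ(δ − z_{0.05}) = 0.85, so δ = z_{0.05} + z_{0.15} = 1.645 + 1.036 = 2.681.
δ = d·√(n/2) ⇒ n = 2(δ/d)² = 2 × (2.681 / 0.20)² = 359.47.
Rounding up, n = 360 per group.

n = 360 per group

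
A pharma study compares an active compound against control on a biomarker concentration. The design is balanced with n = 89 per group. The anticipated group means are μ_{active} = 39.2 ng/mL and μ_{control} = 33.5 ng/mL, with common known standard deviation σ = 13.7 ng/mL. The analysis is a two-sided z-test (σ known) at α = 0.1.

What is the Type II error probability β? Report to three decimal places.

β ≈ 0.129

Standardized effect: d = |μ_{active} − μ_{control}| / σ = |39.2 − 33.5| / 13.7 = 0.4161
Noncentrality parameter: δ = d·√(n/2) = 0.4161 × √(89/2) = 2.7755
Two-sided α = 0.1 → critical value z_{0.05} = 1.645.
Power = Φ(δ − 1.645) + Φ(−δ − 1.645) = Φ(1.131) + Φ(-4.420) = 0.8709 + 0.0000 = 0.8709.
Type II error: β = 1 − power = 1 − 0.8709 = 0.1291.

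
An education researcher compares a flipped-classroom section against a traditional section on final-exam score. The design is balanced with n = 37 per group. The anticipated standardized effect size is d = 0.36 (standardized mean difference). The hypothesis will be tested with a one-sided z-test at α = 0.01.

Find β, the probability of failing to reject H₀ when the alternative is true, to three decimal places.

Noncentrality parameter: δ = d·√(n/2) = 0.36 × √(37/2) = 1.5484
Critical value for a one-sided test at α = 0.01: z_α = 2.326.
Power = P(Z > 2.326 − δ) = Φ(-0.778) = 0.2183.
Type II error: β = 1 − power = 1 − 0.2183 = 0.7817.

β ≈ 0.782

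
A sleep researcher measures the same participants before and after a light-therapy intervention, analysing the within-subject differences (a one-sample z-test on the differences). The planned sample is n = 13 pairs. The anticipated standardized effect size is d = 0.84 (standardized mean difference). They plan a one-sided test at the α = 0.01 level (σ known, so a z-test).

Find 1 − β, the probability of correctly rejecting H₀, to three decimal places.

Noncentrality parameter: δ = d·√n = 0.84 × √13 = 3.0287
Critical value for a one-sided test at α = 0.01: z_α = 2.326.
Power = Φ(δ − 2.326) = Φ(0.702) = 0.7588.

Power ≈ 0.759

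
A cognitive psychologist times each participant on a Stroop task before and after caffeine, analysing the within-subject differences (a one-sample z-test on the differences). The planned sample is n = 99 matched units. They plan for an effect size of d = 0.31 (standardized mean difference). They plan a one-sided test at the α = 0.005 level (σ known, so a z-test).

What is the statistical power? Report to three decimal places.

Power ≈ 0.694

Noncentrality parameter: δ = d·√n = 0.31 × √99 = 3.0845
One-sided α = 0.005 → critical value z_{0.005} = 2.576.
Power = Φ(δ − 2.576) = Φ(0.509) = 0.6945.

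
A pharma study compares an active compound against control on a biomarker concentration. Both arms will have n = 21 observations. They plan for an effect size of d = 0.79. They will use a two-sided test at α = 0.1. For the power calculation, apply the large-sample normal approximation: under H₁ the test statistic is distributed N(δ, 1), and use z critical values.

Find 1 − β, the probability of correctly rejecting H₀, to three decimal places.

Noncentrality parameter: δ = d·√(n/2) = 0.79 × √(21/2) = 2.5599
Two-sided α = 0.1 → critical value z_{0.05} = 1.645.
Power = Φ(δ − 1.645) + Φ(−δ − 1.645) = Φ(0.915) + Φ(-4.205) = 0.8199 + 0.0000 = 0.8199.

Power ≈ 0.820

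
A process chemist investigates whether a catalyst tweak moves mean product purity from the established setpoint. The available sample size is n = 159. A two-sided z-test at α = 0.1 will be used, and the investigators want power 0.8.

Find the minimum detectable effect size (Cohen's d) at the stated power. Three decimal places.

d ≈ 0.197

Need Φ(δ − 1.645) = 0.8, so δ = 1.645 + 0.842 = 2.486.
(The second rejection-region term Φ(−δ − z_{α/2}) is negligible and dropped.)
δ = d·√n ⇒ d = δ/√n = 2.486/√159 = 0.1972.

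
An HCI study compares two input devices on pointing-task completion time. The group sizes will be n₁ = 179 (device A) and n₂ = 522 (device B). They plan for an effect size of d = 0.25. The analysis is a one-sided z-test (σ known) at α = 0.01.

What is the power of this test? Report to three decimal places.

Noncentrality parameter: δ = d / √(1/n₁ + 1/n₂) = 0.25 / √(1/179 + 1/522) = 2.8863
One-sided α = 0.01 → critical value z_{0.01} = 2.326.
Power = P(Z > 2.326 − δ) = Φ(0.560) = 0.7122.

Power ≈ 0.712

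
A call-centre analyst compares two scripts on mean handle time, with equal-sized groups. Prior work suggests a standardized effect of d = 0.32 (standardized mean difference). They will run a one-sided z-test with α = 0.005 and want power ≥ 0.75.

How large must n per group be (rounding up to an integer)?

Set Φ(δ − 2.576) = 0.75; then δ − 2.576 = Φ⁻¹(0.75) = 0.674, giving δ = 3.250.
δ = d·√(n/2) ⇒ n = 2(δ/d)² = 2 × (3.250 / 0.32)² = 206.34.
Rounding up, n = 207 per group.

n = 207 per group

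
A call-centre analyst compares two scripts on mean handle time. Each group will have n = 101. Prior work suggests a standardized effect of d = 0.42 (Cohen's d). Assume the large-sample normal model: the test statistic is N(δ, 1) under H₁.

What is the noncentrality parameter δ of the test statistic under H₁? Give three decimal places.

δ = d·√(n/2) = 0.42 × √(101/2) = 2.9847

δ ≈ 2.985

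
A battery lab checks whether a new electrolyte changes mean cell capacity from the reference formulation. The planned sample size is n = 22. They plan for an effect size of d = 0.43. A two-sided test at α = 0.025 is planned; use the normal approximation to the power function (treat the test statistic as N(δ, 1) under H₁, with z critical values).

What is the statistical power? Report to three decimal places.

Noncentrality parameter: δ = d·√n = 0.43 × √22 = 2.0169
Critical value for a two-sided test at α = 0.025: z_{α/2} = 2.241.
Power = Φ(δ − 2.241) + Φ(−δ − 2.241) = Φ(-0.225) + Φ(-4.258) = 0.4112 + 0.0000 = 0.4112.

Power ≈ 0.411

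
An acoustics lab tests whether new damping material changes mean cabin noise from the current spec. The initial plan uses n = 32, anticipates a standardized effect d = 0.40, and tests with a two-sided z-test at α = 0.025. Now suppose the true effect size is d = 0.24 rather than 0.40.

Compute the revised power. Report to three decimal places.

Power ≈ 0.189

With d = 0.24: δ = d·√n = 0.24 × √32 = 1.3576. Critical value z_{0.0125} = 2.241.
Revised power = Φ(δ − 2.241) + Φ(−δ − 2.241) = Φ(-0.884) + Φ(-3.599) = 0.1884 + 0.0002 = 0.1886.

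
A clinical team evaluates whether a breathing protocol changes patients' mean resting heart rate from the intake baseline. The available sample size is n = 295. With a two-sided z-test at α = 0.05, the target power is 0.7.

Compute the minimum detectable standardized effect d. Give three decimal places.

Required noncentrality: δ = z_{0.025} + z_{0.30} = 1.960 + 0.524 = 2.484.
(Lower-tail contribution to power is negligible for δ > 0.)
δ = d·√n ⇒ d = δ/√n = 2.484/√295 = 0.1446.

d ≈ 0.145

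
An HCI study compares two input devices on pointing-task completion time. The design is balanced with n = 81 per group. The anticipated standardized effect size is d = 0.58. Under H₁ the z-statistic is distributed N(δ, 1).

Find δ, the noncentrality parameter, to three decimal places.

δ ≈ 3.691

The noncentrality parameter scales effect size by the design's sample-size factor: δ = d·√(n/2) = 0.58 × √(81/2) = 3.6911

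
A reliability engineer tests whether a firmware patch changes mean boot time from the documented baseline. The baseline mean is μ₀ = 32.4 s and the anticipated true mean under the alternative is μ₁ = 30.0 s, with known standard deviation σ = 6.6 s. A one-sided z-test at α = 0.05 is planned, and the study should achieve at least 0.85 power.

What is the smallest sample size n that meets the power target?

Standardized effect: d = |μ₁ − μ₀| / σ = |30.0 − 32.4| / 6.6 = 0.3636
Set Φ(δ − 1.645) = 0.85; then δ − 1.645 = Φ⁻¹(0.85) = 1.036, giving δ = 2.681.
δ = d·√n ⇒ n = (δ/d)² = (2.681 / 0.3636)² = 54.37.
Round up to the next whole unit.

n = 55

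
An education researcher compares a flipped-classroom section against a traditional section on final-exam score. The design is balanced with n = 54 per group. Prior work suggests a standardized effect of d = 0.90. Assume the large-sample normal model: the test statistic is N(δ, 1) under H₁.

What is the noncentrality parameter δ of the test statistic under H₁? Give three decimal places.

The noncentrality parameter scales effect size by the design's sample-size factor: δ = d·√(n/2) = 0.90 × √(54/2) = 4.6765

δ ≈ 4.677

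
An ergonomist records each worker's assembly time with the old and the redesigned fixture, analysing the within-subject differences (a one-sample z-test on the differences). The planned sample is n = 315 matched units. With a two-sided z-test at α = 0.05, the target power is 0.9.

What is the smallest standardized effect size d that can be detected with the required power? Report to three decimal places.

d ≈ 0.183

Required noncentrality: δ = z_{0.025} + z_{0.10} = 1.960 + 1.282 = 3.242.
(The second rejection-region term Φ(−δ − z_{α/2}) is negligible and dropped.)
δ = d·√n ⇒ d = δ/√n = 3.242/√315 = 0.1826.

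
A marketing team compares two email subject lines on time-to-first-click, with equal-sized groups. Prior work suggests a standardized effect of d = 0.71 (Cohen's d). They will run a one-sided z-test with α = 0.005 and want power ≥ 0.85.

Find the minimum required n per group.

n = 52 per group

Set Φ(δ − 2.576) = 0.85; then δ − 2.576 = Φ⁻¹(0.85) = 1.036, giving δ = 3.612.
δ = d·√(n/2) ⇒ n = 2(δ/d)² = 2 × (3.612 / 0.71)² = 51.77.
Round up to the next whole unit.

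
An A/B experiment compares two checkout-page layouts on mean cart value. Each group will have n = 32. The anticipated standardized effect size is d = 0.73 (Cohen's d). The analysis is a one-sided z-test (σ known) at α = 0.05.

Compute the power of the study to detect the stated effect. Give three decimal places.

Power ≈ 0.899

Noncentrality parameter: δ = d·√(n/2) = 0.73 × √(32/2) = 2.9200
One-sided α = 0.05 → critical value z_{0.05} = 1.645.
Power = P(Z > 1.645 − δ) = Φ(1.275) = 0.8989.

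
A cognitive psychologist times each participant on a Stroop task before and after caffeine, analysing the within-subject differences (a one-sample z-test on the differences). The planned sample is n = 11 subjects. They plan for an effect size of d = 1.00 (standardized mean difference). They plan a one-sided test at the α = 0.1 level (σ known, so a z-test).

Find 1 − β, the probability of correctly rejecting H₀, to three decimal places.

Power ≈ 0.979

Noncentrality parameter: δ = d·√n = 1.00 × √11 = 3.3166
Critical value for a one-sided test at α = 0.1: z_α = 1.282.
Power = P(Z > 1.282 − δ) = Φ(2.035) = 0.9791.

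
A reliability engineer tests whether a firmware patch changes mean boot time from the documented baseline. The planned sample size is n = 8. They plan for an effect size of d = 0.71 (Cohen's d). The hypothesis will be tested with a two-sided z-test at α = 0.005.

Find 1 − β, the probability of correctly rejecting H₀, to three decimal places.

Power ≈ 0.212

Noncentrality parameter: δ = d·√n = 0.71 × √8 = 2.0082
Two-sided α = 0.005 → critical value z_{0.0025} = 2.807.
Power = Φ(δ − 2.807) + Φ(−δ − 2.807) = Φ(-0.799) + Φ(-4.815) = 0.2122 + 0.0000 = 0.2122.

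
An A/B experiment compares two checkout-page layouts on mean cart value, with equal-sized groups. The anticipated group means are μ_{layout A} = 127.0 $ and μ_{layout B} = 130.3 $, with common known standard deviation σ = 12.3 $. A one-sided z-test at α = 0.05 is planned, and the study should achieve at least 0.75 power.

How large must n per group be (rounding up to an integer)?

Standardized effect: d = |μ_{layout A} − μ_{layout B}| / σ = |127.0 − 130.3| / 12.3 = 0.2683
Set Φ(δ − 1.645) = 0.75; then δ − 1.645 = Φ⁻¹(0.75) = 0.674, giving δ = 2.319.
δ = d·√(n/2) ⇒ n = 2(δ/d)² = 2 × (2.319 / 0.2683)² = 149.47.
Round up to the next whole unit.

n = 150 per group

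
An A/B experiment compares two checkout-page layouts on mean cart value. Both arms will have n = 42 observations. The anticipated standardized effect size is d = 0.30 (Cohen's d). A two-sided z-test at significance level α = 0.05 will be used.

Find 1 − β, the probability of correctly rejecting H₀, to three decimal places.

Power ≈ 0.280

Noncentrality parameter: δ = d·√(n/2) = 0.30 × √(42/2) = 1.3748
Two-sided α = 0.05 → critical value z_{0.025} = 1.960.
Power = Φ(δ − 1.960) + Φ(−δ − 1.960) = Φ(-0.585) + Φ(-3.335) = 0.2792 + 0.0004 = 0.2796.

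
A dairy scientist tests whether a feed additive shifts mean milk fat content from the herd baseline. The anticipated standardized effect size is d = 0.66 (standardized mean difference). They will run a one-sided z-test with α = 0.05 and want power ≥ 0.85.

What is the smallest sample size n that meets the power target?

For power 0.85 need Φ(δ − z_{0.05}) = 0.85, so δ = z_{0.05} + z_{0.15} = 1.645 + 1.036 = 2.681.
δ = d·√n ⇒ n = (δ/d)² = (2.681 / 0.66)² = 16.50.
Round up to the next whole unit.

n = 17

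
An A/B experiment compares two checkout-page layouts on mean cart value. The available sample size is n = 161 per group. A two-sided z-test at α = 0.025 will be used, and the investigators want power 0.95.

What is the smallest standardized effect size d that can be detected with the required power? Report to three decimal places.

Required noncentrality: δ = z_{0.0125} + z_{0.05} = 2.241 + 1.645 = 3.886.
(The second rejection-region term Φ(−δ − z_{α/2}) is negligible and dropped.)
δ = d·√(n/2) ⇒ d = δ/√(n/2) = 3.886/√(161/2) = 0.4331.

d ≈ 0.433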